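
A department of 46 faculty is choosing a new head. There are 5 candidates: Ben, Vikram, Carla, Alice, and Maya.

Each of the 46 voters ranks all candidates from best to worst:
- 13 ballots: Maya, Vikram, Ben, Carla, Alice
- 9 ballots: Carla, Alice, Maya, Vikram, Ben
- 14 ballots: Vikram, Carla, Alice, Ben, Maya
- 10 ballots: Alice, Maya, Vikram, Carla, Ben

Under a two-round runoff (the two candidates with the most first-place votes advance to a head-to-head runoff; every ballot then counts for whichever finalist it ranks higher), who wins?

Maya

Round 1 first-place votes: Ben 0, Vikram 14, Carla 9, Alice 10, Maya 13. Vikram and Maya advance.
Runoff: Vikram is ranked above Maya on 14 ballots, Maya above Vikram on 32.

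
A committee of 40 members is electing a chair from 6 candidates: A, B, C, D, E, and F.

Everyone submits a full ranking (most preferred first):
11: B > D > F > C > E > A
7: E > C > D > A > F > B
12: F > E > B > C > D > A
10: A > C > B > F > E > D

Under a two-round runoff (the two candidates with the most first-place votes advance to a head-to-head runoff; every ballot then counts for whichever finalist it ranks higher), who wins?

Round 1 first-place votes: A 10, B 11, C 0, D 0, E 7, F 12. F and B advance.
Runoff: F is ranked above B on 19 ballots, B above F on 21.

B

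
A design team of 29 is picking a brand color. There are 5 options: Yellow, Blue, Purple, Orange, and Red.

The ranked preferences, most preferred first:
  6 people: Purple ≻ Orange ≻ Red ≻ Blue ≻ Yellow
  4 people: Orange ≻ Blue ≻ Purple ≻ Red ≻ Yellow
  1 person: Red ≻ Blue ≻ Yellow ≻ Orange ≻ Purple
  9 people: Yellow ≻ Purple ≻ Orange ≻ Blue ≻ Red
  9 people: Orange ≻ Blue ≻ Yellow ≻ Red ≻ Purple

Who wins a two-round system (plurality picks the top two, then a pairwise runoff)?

Orange

Round 1 first-place votes: Yellow 9, Blue 0, Purple 6, Orange 13, Red 1. Orange and Yellow advance.
Runoff: Orange is ranked above Yellow on 19 ballots, Yellow above Orange on 10.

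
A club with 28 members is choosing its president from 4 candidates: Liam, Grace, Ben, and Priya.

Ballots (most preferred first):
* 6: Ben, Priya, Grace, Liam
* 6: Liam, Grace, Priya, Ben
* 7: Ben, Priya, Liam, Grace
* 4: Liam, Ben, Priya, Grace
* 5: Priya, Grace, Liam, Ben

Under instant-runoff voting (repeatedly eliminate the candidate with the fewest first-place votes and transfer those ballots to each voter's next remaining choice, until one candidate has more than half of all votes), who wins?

Liam

Round 1: Liam 10, Grace 0, Ben 13, Priya 5. Grace eliminated.
Round 2: Liam 10, Ben 13, Priya 5. Priya eliminated.
Round 3: Liam 15, Ben 13. Liam has a majority (≥15).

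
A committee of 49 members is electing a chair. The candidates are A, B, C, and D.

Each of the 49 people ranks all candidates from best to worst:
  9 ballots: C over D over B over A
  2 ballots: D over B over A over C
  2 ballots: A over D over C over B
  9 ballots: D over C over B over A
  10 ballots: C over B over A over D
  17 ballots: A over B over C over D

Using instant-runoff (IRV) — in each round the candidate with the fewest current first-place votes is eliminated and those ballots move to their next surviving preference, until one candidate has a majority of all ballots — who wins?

C

Round 1: A 19, B 0, C 19, D 11. B eliminated.
Round 2: A 19, C 19, D 11. D eliminated.
Round 3: A 21, C 28. C has a majority (≥25).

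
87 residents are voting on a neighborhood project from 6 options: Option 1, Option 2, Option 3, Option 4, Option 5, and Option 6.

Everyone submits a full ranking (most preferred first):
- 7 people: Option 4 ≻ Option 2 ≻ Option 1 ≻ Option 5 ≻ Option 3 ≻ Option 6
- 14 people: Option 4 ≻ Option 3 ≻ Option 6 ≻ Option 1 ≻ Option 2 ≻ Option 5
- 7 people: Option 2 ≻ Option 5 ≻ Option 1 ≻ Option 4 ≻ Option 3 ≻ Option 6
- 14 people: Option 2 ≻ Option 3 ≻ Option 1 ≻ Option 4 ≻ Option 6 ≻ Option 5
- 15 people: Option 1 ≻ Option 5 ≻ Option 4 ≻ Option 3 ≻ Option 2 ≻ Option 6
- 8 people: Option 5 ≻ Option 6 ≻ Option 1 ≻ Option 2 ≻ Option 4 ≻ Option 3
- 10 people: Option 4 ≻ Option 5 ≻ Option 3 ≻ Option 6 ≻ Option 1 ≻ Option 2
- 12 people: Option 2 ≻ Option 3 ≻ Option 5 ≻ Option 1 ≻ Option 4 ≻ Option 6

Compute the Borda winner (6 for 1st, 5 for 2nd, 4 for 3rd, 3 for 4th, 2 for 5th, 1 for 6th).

Option 4

Option 1: 7×4 + 14×3 + 7×4 + 14×4 + 15×6 + 8×4 + 10×2 + 12×3 = 332
Option 2: 7×5 + 14×2 + 7×6 + 14×6 + 15×2 + 8×3 + 10×1 + 12×6 = 325
Option 3: 7×2 + 14×5 + 7×2 + 14×5 + 15×3 + 8×1 + 10×4 + 12×5 = 321
Option 4: 7×6 + 14×6 + 7×3 + 14×3 + 15×4 + 8×2 + 10×6 + 12×2 = 349
Option 5: 7×3 + 14×1 + 7×5 + 14×1 + 15×5 + 8×6 + 10×5 + 12×4 = 305
Option 6: 7×1 + 14×4 + 7×1 + 14×2 + 15×1 + 8×5 + 10×3 + 12×1 = 195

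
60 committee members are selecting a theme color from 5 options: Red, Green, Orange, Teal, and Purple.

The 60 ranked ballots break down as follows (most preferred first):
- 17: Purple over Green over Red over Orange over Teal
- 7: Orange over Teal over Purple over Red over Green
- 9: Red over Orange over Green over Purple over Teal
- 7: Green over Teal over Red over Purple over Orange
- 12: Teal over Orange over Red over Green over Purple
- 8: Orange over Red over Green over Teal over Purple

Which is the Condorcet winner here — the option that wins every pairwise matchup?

Red

Red vs Green: 36–24
Red vs Orange: 33–27
Red vs Teal: 34–26
Red vs Purple: 36–24
Red beats every other option.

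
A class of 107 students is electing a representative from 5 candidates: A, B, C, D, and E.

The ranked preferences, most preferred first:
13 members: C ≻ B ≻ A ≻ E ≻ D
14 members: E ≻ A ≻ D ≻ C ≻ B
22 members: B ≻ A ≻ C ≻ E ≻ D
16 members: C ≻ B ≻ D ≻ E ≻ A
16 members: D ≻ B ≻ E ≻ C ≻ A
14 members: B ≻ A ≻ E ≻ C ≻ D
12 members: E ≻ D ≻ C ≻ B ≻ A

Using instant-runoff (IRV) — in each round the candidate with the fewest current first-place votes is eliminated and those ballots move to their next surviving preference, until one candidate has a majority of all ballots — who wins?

Round 1: A 0, B 36, C 29, D 16, E 26. A eliminated.
Round 2: B 36, C 29, D 16, E 26. D eliminated.
Round 3: B 52, C 29, E 26. E eliminated.
Round 4: B 52, C 55. C has a majority (≥54).

C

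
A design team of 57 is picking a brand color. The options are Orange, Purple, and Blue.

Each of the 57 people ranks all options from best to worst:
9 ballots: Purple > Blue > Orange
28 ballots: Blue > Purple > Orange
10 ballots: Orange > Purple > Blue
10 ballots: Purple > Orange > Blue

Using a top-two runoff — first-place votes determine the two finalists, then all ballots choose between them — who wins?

Purple

Round 1 first-place votes: Orange 10, Purple 19, Blue 28. Blue and Purple advance.
Runoff: Blue is ranked above Purple on 28 ballots, Purple above Blue on 29.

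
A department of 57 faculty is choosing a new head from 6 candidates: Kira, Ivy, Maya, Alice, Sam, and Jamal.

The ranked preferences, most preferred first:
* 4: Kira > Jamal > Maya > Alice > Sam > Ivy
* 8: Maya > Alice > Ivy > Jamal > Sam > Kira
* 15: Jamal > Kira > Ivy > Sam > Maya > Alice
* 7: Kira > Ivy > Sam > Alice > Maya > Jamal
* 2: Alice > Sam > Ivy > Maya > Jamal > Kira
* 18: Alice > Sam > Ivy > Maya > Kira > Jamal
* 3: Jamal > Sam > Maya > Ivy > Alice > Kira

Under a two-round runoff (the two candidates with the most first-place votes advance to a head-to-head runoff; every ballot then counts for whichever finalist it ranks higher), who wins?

Round 1 first-place votes: Kira 11, Ivy 0, Maya 8, Alice 20, Sam 0, Jamal 18. Alice and Jamal advance.
Runoff: Alice is ranked above Jamal on 35 ballots, Jamal above Alice on 22.

Alice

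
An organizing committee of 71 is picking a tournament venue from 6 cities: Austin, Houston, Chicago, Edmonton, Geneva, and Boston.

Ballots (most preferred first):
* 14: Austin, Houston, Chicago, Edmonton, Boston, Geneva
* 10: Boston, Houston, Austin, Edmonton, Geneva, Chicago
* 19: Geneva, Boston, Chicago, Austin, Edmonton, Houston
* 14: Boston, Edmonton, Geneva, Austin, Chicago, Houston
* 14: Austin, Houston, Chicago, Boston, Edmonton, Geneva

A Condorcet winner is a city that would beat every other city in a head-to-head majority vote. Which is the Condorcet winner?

Boston vs Austin: 43–28
Boston vs Houston: 43–28
Boston vs Chicago: 43–28
Boston vs Edmonton: 57–14
Boston vs Geneva: 52–19
Boston beats every other city.

Boston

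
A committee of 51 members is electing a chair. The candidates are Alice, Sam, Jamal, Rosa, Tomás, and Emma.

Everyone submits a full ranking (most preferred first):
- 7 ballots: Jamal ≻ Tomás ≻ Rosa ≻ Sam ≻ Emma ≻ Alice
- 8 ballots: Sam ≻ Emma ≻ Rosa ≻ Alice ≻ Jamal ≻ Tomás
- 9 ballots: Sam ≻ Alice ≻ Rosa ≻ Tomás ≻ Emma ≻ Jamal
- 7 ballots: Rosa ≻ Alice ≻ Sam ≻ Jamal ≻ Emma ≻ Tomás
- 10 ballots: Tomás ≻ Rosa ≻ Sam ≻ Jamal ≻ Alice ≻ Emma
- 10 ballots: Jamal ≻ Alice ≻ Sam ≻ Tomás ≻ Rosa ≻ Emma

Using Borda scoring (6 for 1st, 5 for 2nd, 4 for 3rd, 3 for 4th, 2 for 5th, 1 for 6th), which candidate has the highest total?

Sam

Alice: 7×1 + 8×3 + 9×5 + 7×5 + 10×2 + 10×5 = 181
Sam: 7×3 + 8×6 + 9×6 + 7×4 + 10×4 + 10×4 = 231
Jamal: 7×6 + 8×2 + 9×1 + 7×3 + 10×3 + 10×6 = 178
Rosa: 7×4 + 8×4 + 9×4 + 7×6 + 10×5 + 10×2 = 208
Tomás: 7×5 + 8×1 + 9×3 + 7×1 + 10×6 + 10×3 = 167
Emma: 7×2 + 8×5 + 9×2 + 7×2 + 10×1 + 10×1 = 106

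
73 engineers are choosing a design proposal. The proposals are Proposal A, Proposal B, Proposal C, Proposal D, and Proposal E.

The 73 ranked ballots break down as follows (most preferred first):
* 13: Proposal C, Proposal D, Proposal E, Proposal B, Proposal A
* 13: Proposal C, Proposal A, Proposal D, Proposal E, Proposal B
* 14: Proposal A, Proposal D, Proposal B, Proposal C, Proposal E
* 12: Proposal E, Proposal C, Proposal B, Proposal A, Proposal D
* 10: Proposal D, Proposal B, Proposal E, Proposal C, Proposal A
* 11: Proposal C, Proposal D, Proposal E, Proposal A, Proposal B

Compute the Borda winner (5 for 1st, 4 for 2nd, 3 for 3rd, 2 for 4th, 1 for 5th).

Proposal A: 13×1 + 13×4 + 14×5 + 12×2 + 10×1 + 11×2 = 191
Proposal B: 13×2 + 13×1 + 14×3 + 12×3 + 10×4 + 11×1 = 168
Proposal C: 13×5 + 13×5 + 14×2 + 12×4 + 10×2 + 11×5 = 281
Proposal D: 13×4 + 13×3 + 14×4 + 12×1 + 10×5 + 11×4 = 253
Proposal E: 13×3 + 13×2 + 14×1 + 12×5 + 10×3 + 11×3 = 202

Proposal C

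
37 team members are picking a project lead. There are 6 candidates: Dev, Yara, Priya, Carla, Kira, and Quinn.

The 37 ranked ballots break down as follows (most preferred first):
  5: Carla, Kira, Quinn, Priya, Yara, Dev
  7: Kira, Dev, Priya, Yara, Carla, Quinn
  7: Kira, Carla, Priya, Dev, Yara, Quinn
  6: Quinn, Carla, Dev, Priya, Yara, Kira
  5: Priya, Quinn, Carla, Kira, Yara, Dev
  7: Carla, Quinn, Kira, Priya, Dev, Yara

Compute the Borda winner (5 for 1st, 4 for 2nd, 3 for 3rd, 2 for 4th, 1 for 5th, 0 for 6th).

Dev: 5×0 + 7×4 + 7×2 + 6×3 + 5×0 + 7×1 = 67
Yara: 5×1 + 7×2 + 7×1 + 6×1 + 5×1 + 7×0 = 37
Priya: 5×2 + 7×3 + 7×3 + 6×2 + 5×5 + 7×2 = 103
Carla: 5×5 + 7×1 + 7×4 + 6×4 + 5×3 + 7×5 = 134
Kira: 5×4 + 7×5 + 7×5 + 6×0 + 5×2 + 7×3 = 121
Quinn: 5×3 + 7×0 + 7×0 + 6×5 + 5×4 + 7×4 = 93

Carla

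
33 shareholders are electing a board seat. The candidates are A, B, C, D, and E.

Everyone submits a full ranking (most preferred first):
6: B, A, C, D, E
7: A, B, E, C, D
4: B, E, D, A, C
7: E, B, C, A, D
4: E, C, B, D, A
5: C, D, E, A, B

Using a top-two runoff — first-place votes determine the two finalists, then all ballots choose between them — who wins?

B

Round 1 first-place votes: A 7, B 10, C 5, D 0, E 11. E and B advance.
Runoff: E is ranked above B on 16 ballots, B above E on 17.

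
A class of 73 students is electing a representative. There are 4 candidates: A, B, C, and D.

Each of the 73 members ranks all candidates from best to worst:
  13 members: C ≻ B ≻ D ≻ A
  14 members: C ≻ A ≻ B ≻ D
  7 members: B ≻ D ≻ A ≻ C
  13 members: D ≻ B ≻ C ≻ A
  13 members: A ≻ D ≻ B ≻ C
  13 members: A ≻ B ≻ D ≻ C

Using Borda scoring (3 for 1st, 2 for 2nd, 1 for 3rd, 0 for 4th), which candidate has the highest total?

A: 13×0 + 14×2 + 7×1 + 13×0 + 13×3 + 13×3 = 113
B: 13×2 + 14×1 + 7×3 + 13×2 + 13×1 + 13×2 = 126
C: 13×3 + 14×3 + 7×0 + 13×1 + 13×0 + 13×0 = 94
D: 13×1 + 14×0 + 7×2 + 13×3 + 13×2 + 13×1 = 105

B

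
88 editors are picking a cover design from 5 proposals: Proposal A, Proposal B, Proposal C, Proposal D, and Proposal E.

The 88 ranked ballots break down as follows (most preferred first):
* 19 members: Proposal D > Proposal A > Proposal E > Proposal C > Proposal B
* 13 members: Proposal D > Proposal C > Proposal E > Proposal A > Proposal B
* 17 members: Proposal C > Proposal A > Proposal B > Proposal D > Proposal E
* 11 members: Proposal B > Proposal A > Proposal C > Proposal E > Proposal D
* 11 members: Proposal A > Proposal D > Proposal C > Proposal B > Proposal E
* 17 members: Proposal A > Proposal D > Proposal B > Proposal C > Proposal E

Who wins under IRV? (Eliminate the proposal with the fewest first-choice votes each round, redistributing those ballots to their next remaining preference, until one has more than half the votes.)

Proposal A

Round 1: Proposal A 28, Proposal B 11, Proposal C 17, Proposal D 32, Proposal E 0. Proposal E eliminated.
Round 2: Proposal A 28, Proposal B 11, Proposal C 17, Proposal D 32. Proposal B eliminated.
Round 3: Proposal A 39, Proposal C 17, Proposal D 32. Proposal C eliminated.
Round 4: Proposal A 56, Proposal D 32. Proposal A has a majority (≥45).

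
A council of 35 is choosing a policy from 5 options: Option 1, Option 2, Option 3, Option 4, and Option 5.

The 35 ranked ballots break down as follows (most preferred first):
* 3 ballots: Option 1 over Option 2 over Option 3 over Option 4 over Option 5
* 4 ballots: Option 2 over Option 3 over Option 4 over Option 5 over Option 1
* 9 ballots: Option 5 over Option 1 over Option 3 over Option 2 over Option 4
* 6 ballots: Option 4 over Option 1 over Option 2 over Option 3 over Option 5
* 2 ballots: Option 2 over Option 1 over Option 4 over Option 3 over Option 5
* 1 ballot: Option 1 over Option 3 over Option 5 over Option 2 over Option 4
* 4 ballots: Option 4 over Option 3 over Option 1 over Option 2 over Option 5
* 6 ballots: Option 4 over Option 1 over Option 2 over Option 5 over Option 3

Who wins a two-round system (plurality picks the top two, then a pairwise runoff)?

Option 4

Round 1 first-place votes: Option 1 4, Option 2 6, Option 3 0, Option 4 16, Option 5 9. Option 4 and Option 5 advance.
Runoff: Option 4 is ranked above Option 5 on 25 ballots, Option 5 above Option 4 on 10.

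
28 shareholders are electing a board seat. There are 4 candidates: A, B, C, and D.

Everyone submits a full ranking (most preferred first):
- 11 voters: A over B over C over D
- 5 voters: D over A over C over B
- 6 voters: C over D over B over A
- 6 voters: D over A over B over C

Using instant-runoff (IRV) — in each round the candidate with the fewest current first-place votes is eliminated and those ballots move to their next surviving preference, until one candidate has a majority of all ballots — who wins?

D

Round 1: A 11, B 0, C 6, D 11. B eliminated.
Round 2: A 11, C 6, D 11. C eliminated.
Round 3: A 11, D 17. D has a majority (≥15).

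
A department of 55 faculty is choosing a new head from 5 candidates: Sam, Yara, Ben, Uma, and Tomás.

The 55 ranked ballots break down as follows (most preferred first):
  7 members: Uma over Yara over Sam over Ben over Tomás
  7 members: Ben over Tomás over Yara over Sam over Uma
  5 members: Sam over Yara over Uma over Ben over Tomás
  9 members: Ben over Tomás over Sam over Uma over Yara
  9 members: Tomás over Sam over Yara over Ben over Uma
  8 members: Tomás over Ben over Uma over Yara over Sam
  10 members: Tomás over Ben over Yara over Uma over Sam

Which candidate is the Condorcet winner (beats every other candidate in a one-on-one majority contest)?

Ben

Ben vs Sam: 34–21
Ben vs Yara: 34–21
Ben vs Uma: 43–12
Ben vs Tomás: 28–27
Ben beats every other candidate.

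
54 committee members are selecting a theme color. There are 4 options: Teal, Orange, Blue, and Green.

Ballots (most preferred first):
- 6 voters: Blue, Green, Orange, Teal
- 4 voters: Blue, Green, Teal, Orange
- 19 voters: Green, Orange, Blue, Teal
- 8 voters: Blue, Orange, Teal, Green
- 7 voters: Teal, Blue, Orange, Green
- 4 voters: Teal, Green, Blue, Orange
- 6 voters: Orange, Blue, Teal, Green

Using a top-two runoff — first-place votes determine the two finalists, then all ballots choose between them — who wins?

Round 1 first-place votes: Teal 11, Orange 6, Blue 18, Green 19. Green and Blue advance.
Runoff: Green is ranked above Blue on 23 ballots, Blue above Green on 31.

Blue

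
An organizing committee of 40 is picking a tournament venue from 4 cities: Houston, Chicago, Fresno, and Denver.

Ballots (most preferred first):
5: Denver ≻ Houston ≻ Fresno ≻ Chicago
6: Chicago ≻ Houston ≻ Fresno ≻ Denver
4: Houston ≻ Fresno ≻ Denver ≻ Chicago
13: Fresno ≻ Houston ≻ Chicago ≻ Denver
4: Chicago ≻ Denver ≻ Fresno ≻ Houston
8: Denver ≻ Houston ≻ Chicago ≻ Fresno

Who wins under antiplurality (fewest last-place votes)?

Last-place votes: Houston 4, Chicago 9, Fresno 8, Denver 19.

Houston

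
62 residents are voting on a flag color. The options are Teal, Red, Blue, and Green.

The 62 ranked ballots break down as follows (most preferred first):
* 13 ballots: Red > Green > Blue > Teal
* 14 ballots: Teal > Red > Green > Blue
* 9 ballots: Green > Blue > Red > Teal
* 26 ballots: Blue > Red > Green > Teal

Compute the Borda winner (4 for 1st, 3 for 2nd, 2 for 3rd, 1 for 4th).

Red

Teal: 13×1 + 14×4 + 9×1 + 26×1 = 104
Red: 13×4 + 14×3 + 9×2 + 26×3 = 190
Blue: 13×2 + 14×1 + 9×3 + 26×4 = 171
Green: 13×3 + 14×2 + 9×4 + 26×2 = 155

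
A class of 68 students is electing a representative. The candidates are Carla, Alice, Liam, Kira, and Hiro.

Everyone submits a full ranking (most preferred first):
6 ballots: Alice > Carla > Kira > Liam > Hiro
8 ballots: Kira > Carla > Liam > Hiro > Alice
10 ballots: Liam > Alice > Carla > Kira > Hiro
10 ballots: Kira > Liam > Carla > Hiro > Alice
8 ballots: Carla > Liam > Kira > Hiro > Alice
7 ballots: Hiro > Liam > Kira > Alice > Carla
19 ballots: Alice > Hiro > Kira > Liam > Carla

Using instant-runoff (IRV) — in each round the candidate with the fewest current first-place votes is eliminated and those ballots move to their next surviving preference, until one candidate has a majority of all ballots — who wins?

Liam

Round 1: Carla 8, Alice 25, Liam 10, Kira 18, Hiro 7. Hiro eliminated.
Round 2: Carla 8, Alice 25, Liam 17, Kira 18. Carla eliminated.
Round 3: Alice 25, Liam 25, Kira 18. Kira eliminated.
Round 4: Alice 25, Liam 43. Liam has a majority (≥35).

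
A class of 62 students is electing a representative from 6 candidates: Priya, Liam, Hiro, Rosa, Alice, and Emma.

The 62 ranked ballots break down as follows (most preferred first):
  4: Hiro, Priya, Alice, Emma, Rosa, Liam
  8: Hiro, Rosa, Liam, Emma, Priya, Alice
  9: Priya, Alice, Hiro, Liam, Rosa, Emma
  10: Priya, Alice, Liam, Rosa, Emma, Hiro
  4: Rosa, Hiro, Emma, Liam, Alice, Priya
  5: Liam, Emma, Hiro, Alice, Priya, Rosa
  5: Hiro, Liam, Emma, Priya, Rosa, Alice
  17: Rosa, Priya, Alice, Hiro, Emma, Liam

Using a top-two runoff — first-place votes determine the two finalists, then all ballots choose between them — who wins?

Priya

Round 1 first-place votes: Priya 19, Liam 5, Hiro 17, Rosa 21, Alice 0, Emma 0. Rosa and Priya advance.
Runoff: Rosa is ranked above Priya on 29 ballots, Priya above Rosa on 33.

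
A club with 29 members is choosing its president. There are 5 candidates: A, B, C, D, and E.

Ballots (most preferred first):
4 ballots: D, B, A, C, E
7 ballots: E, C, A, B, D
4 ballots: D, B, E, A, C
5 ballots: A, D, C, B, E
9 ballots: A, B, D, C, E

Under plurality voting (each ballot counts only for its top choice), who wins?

A

First-place votes: A 14, B 0, C 0, D 8, E 7.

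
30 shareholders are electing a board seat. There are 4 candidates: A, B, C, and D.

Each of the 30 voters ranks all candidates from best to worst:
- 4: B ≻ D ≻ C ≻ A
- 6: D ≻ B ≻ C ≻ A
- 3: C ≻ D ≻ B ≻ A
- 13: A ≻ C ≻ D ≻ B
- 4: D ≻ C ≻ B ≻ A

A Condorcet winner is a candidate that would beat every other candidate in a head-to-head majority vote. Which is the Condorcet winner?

C vs A: 17–13
C vs B: 20–10
C vs D: 16–14
C beats every other candidate.

C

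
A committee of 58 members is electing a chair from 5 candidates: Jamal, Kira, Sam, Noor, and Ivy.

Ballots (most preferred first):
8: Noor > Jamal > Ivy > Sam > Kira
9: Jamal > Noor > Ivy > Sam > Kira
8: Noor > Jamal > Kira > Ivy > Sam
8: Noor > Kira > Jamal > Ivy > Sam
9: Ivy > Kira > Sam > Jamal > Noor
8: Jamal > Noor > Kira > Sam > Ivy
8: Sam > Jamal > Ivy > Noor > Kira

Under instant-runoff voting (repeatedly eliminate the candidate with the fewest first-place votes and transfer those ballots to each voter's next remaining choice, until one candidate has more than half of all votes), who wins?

Round 1: Jamal 17, Kira 0, Sam 8, Noor 24, Ivy 9. Kira eliminated.
Round 2: Jamal 17, Sam 8, Noor 24, Ivy 9. Sam eliminated.
Round 3: Jamal 25, Noor 24, Ivy 9. Ivy eliminated.
Round 4: Jamal 34, Noor 24. Jamal has a majority (≥30).

Jamal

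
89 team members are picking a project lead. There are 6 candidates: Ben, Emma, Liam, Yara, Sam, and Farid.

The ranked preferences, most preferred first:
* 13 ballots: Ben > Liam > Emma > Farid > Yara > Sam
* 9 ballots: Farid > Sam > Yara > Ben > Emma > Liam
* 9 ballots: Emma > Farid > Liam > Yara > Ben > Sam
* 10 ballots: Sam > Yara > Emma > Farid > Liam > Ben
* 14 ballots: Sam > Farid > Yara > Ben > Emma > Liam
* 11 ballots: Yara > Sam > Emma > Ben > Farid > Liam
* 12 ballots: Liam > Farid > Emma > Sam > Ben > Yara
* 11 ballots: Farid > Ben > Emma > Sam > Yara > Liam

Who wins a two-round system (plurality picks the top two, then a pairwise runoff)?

Farid

Round 1 first-place votes: Ben 13, Emma 9, Liam 12, Yara 11, Sam 24, Farid 20. Sam and Farid advance.
Runoff: Sam is ranked above Farid on 35 ballots, Farid above Sam on 54.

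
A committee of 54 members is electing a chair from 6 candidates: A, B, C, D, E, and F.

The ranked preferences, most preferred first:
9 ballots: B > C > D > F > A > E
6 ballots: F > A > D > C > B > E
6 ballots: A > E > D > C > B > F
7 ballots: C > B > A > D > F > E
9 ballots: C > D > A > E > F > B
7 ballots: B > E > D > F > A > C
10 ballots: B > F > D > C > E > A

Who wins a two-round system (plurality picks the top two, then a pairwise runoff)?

Round 1 first-place votes: A 6, B 26, C 16, D 0, E 0, F 6. B and C advance.
Runoff: B is ranked above C on 26 ballots, C above B on 28.

C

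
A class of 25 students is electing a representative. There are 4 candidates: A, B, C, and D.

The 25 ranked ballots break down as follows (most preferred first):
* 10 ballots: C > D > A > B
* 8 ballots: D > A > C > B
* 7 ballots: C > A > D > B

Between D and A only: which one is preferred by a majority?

D is ranked above A on 18 ballots; A above D on 7.

D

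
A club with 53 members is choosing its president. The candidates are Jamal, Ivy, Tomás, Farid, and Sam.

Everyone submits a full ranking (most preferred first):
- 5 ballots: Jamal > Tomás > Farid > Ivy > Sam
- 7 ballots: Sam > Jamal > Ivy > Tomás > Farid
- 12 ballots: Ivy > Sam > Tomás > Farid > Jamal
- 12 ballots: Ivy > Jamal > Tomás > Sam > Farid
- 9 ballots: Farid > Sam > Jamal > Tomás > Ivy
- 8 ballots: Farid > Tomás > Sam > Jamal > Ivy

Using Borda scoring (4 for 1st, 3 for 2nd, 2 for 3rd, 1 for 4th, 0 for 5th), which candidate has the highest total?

Jamal: 5×4 + 7×3 + 12×0 + 12×3 + 9×2 + 8×1 = 103
Ivy: 5×1 + 7×2 + 12×4 + 12×4 + 9×0 + 8×0 = 115
Tomás: 5×3 + 7×1 + 12×2 + 12×2 + 9×1 + 8×3 = 103
Farid: 5×2 + 7×0 + 12×1 + 12×0 + 9×4 + 8×4 = 90
Sam: 5×0 + 7×4 + 12×3 + 12×1 + 9×3 + 8×2 = 119

Sam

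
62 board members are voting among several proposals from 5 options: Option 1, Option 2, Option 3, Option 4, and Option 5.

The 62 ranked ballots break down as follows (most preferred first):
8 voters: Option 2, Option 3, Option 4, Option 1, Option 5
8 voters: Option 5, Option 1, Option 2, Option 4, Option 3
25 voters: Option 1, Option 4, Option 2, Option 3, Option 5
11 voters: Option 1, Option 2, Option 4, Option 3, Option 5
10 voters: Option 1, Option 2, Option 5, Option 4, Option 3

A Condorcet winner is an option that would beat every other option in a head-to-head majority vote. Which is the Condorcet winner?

Option 1 vs Option 2: 54–8
Option 1 vs Option 3: 54–8
Option 1 vs Option 4: 54–8
Option 1 vs Option 5: 54–8
Option 1 beats every other option.

Option 1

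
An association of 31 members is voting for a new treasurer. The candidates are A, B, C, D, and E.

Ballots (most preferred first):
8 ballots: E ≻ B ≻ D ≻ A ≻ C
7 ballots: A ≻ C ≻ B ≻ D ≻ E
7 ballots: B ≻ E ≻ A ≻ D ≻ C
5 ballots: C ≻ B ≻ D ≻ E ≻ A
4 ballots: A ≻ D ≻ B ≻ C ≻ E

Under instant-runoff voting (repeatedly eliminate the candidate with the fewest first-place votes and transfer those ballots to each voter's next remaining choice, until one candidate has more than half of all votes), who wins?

Round 1: A 11, B 7, C 5, D 0, E 8. D eliminated.
Round 2: A 11, B 7, C 5, E 8. C eliminated.
Round 3: A 11, B 12, E 8. E eliminated.
Round 4: A 11, B 20. B has a majority (≥16).

B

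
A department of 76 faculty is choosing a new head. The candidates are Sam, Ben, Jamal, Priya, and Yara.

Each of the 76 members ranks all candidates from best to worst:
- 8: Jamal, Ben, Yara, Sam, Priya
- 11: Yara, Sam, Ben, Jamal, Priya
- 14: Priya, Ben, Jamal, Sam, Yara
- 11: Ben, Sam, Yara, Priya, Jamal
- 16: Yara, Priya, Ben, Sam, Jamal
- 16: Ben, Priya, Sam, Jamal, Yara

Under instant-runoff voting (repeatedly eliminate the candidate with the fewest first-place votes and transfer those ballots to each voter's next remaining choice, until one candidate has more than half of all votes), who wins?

Ben

Round 1: Sam 0, Ben 27, Jamal 8, Priya 14, Yara 27. Sam eliminated.
Round 2: Ben 27, Jamal 8, Priya 14, Yara 27. Jamal eliminated.
Round 3: Ben 35, Priya 14, Yara 27. Priya eliminated.
Round 4: Ben 49, Yara 27. Ben has a majority (≥39).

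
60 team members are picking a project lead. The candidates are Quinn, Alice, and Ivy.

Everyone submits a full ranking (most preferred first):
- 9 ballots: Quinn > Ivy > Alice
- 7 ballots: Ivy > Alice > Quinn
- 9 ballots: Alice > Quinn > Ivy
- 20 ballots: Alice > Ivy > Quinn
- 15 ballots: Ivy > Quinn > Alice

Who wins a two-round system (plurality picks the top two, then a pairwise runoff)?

Round 1 first-place votes: Quinn 9, Alice 29, Ivy 22. Alice and Ivy advance.
Runoff: Alice is ranked above Ivy on 29 ballots, Ivy above Alice on 31.

Ivy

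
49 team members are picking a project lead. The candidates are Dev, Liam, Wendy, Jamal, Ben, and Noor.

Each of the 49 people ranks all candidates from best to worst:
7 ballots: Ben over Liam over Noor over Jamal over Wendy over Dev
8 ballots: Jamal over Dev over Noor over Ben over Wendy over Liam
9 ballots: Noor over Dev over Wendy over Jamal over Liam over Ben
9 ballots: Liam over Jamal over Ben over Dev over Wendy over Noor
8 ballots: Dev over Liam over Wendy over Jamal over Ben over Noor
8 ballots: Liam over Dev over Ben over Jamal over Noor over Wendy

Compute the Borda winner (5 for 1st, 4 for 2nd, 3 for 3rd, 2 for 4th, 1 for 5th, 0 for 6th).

Dev

Dev: 7×0 + 8×4 + 9×4 + 9×2 + 8×5 + 8×4 = 158
Liam: 7×4 + 8×0 + 9×1 + 9×5 + 8×4 + 8×5 = 154
Wendy: 7×1 + 8×1 + 9×3 + 9×1 + 8×3 + 8×0 = 75
Jamal: 7×2 + 8×5 + 9×2 + 9×4 + 8×2 + 8×2 = 140
Ben: 7×5 + 8×2 + 9×0 + 9×3 + 8×1 + 8×3 = 110
Noor: 7×3 + 8×3 + 9×5 + 9×0 + 8×0 + 8×1 = 98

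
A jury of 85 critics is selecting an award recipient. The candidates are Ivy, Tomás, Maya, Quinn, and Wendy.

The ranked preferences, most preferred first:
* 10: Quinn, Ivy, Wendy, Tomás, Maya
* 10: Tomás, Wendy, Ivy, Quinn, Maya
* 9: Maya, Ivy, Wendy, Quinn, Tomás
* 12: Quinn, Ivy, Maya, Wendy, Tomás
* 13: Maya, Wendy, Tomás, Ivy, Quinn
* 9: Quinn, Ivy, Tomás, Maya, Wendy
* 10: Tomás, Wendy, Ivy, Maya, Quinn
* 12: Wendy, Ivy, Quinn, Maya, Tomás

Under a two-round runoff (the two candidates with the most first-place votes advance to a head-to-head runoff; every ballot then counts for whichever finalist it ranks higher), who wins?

Round 1 first-place votes: Ivy 0, Tomás 20, Maya 22, Quinn 31, Wendy 12. Quinn and Maya advance.
Runoff: Quinn is ranked above Maya on 53 ballots, Maya above Quinn on 32.

Quinn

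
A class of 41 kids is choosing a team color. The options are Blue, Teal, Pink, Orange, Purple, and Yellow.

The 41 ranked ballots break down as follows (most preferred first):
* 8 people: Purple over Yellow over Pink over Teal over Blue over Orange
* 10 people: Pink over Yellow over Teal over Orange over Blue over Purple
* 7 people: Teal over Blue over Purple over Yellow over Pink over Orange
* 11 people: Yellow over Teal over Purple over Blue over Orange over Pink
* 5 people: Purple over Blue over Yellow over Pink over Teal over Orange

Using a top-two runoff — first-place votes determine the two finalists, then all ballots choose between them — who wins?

Round 1 first-place votes: Blue 0, Teal 7, Pink 10, Orange 0, Purple 13, Yellow 11. Purple and Yellow advance.
Runoff: Purple is ranked above Yellow on 20 ballots, Yellow above Purple on 21.

Yellow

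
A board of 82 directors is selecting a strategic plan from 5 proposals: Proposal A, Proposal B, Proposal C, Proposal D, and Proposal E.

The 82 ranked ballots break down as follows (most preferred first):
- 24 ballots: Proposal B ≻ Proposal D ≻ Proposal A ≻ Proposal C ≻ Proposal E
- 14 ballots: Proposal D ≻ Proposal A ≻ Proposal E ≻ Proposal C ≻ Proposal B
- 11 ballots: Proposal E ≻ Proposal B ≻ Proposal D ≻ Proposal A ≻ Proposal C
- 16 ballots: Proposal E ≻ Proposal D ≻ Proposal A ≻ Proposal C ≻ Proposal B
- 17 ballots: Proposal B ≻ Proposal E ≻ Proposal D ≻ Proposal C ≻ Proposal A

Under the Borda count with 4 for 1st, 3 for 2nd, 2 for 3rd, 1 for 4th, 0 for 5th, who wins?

Proposal D

Proposal A: 24×2 + 14×3 + 11×1 + 16×2 + 17×0 = 133
Proposal B: 24×4 + 14×0 + 11×3 + 16×0 + 17×4 = 197
Proposal C: 24×1 + 14×1 + 11×0 + 16×1 + 17×1 = 71
Proposal D: 24×3 + 14×4 + 11×2 + 16×3 + 17×2 = 232
Proposal E: 24×0 + 14×2 + 11×4 + 16×4 + 17×3 = 187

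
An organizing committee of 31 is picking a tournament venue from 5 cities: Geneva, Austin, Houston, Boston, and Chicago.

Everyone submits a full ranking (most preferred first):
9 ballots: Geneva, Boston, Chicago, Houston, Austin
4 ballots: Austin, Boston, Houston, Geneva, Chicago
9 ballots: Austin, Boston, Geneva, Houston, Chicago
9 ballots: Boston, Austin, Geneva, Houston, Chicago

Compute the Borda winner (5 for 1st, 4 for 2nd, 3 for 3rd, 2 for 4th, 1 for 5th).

Geneva: 9×5 + 4×2 + 9×3 + 9×3 = 107
Austin: 9×1 + 4×5 + 9×5 + 9×4 = 110
Houston: 9×2 + 4×3 + 9×2 + 9×2 = 66
Boston: 9×4 + 4×4 + 9×4 + 9×5 = 133
Chicago: 9×3 + 4×1 + 9×1 + 9×1 = 49

Boston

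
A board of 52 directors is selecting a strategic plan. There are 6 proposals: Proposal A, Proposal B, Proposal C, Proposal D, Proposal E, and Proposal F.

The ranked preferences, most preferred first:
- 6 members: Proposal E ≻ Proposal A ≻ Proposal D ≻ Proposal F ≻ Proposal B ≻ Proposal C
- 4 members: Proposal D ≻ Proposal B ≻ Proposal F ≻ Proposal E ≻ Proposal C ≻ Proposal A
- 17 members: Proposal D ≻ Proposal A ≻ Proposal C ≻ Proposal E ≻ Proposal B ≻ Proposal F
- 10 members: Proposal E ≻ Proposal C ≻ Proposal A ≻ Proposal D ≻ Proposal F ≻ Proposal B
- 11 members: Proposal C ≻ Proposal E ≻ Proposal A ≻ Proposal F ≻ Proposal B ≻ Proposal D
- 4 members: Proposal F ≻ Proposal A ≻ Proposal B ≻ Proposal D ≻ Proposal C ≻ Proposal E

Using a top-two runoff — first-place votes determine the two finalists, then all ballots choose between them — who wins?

Round 1 first-place votes: Proposal A 0, Proposal B 0, Proposal C 11, Proposal D 21, Proposal E 16, Proposal F 4. Proposal D and Proposal E advance.
Runoff: Proposal D is ranked above Proposal E on 25 ballots, Proposal E above Proposal D on 27.

Proposal E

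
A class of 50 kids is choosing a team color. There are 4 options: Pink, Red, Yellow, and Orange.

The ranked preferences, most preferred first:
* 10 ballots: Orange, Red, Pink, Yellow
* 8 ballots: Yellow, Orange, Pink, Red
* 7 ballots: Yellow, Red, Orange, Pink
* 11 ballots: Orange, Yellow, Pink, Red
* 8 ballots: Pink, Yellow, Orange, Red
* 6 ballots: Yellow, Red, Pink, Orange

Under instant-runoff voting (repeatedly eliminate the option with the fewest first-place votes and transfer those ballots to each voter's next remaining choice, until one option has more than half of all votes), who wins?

Yellow

Round 1: Pink 8, Red 0, Yellow 21, Orange 21. Red eliminated.
Round 2: Pink 8, Yellow 21, Orange 21. Pink eliminated.
Round 3: Yellow 29, Orange 21. Yellow has a majority (≥26).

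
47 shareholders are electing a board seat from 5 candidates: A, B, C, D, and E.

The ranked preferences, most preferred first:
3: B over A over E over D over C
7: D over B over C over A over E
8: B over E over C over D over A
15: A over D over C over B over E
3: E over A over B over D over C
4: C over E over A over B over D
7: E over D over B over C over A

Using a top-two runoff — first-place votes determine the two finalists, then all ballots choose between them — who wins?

Round 1 first-place votes: A 15, B 11, C 4, D 7, E 10. A and B advance.
Runoff: A is ranked above B on 22 ballots, B above A on 25.

B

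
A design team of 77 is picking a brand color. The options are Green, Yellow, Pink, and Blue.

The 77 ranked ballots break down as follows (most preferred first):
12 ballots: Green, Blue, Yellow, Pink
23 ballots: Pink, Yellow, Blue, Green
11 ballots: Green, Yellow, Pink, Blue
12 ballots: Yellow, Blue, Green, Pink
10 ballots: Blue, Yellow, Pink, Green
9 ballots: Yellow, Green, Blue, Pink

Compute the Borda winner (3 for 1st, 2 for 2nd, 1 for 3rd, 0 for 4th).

Yellow

Green: 12×3 + 23×0 + 11×3 + 12×1 + 10×0 + 9×2 = 99
Yellow: 12×1 + 23×2 + 11×2 + 12×3 + 10×2 + 9×3 = 163
Pink: 12×0 + 23×3 + 11×1 + 12×0 + 10×1 + 9×0 = 90
Blue: 12×2 + 23×1 + 11×0 + 12×2 + 10×3 + 9×1 = 110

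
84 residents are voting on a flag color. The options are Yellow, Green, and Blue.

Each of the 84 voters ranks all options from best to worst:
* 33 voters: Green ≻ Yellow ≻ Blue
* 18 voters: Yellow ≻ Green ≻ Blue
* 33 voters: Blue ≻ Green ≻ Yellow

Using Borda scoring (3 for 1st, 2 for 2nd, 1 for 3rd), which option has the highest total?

Yellow: 33×2 + 18×3 + 33×1 = 153
Green: 33×3 + 18×2 + 33×2 = 201
Blue: 33×1 + 18×1 + 33×3 = 150

Green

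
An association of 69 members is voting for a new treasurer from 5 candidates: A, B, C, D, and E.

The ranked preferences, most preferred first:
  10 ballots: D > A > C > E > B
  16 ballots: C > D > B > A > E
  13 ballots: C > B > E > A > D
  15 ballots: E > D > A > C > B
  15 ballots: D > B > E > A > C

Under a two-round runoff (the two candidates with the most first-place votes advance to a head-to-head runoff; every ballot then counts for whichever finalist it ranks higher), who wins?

D

Round 1 first-place votes: A 0, B 0, C 29, D 25, E 15. C and D advance.
Runoff: C is ranked above D on 29 ballots, D above C on 40.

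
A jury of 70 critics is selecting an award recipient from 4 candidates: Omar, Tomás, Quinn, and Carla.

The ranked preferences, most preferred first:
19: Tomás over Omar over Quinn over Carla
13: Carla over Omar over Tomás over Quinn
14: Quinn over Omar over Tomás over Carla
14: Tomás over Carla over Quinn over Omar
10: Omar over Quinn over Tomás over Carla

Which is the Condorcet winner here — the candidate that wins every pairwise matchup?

Omar vs Tomás: 37–33
Omar vs Quinn: 42–28
Omar vs Carla: 43–27
Omar beats every other candidate.

Omar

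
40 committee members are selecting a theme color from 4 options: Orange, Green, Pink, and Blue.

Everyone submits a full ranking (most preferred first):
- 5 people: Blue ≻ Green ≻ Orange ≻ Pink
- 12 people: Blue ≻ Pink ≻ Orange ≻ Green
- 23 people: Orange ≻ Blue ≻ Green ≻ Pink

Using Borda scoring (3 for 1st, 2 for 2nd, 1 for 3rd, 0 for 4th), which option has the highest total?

Blue

Orange: 5×1 + 12×1 + 23×3 = 86
Green: 5×2 + 12×0 + 23×1 = 33
Pink: 5×0 + 12×2 + 23×0 = 24
Blue: 5×3 + 12×3 + 23×2 = 97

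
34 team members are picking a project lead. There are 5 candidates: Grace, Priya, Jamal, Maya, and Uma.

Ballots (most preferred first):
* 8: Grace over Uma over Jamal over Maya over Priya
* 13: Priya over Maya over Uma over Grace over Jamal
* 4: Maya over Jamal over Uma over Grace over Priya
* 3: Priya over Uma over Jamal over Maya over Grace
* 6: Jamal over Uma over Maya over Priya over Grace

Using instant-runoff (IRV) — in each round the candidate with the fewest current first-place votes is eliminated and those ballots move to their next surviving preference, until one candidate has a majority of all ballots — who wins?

Round 1: Grace 8, Priya 16, Jamal 6, Maya 4, Uma 0. Uma eliminated.
Round 2: Grace 8, Priya 16, Jamal 6, Maya 4. Maya eliminated.
Round 3: Grace 8, Priya 16, Jamal 10. Grace eliminated.
Round 4: Priya 16, Jamal 18. Jamal has a majority (≥18).

Jamal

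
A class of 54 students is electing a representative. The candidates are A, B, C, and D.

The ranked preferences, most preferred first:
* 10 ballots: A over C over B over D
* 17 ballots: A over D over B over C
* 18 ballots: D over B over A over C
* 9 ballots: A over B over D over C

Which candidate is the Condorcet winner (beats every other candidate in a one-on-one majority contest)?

A vs B: 36–18
A vs C: 54–0
A vs D: 36–18
A beats every other candidate.

A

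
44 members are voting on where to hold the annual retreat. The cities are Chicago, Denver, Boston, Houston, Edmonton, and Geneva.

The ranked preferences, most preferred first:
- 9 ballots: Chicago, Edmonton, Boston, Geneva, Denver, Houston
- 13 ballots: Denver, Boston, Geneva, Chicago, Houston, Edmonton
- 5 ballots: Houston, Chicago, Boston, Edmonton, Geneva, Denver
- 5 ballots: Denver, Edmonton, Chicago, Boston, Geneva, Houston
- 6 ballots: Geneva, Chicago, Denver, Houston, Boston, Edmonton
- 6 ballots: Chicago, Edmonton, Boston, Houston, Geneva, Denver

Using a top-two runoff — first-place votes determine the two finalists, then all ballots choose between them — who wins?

Round 1 first-place votes: Chicago 15, Denver 18, Boston 0, Houston 5, Edmonton 0, Geneva 6. Denver and Chicago advance.
Runoff: Denver is ranked above Chicago on 18 ballots, Chicago above Denver on 26.

Chicago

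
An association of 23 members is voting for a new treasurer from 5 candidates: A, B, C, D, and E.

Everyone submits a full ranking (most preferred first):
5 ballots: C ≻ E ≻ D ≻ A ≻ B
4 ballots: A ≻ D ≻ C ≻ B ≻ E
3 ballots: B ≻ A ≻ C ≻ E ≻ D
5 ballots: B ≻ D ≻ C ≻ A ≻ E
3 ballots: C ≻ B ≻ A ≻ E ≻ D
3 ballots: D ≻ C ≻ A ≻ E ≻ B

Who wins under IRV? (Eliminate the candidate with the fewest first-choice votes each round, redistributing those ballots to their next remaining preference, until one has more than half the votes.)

Round 1: A 4, B 8, C 8, D 3, E 0. E eliminated.
Round 2: A 4, B 8, C 8, D 3. D eliminated.
Round 3: A 4, B 8, C 11. A eliminated.
Round 4: B 8, C 15. C has a majority (≥12).

C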